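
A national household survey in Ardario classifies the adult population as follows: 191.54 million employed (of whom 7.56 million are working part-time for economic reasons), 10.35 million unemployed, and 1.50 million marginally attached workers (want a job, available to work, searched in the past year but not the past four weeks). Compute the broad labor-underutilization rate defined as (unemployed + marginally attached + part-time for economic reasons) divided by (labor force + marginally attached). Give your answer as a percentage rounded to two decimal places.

Labor force = 191.54 + 10.35 = 201.89 million.
Numerator = 10.35 + 1.50 + 7.56 = 19.41 million.
Denominator = 201.89 + 1.50 = 203.39 million.
Broad rate = 19.41 / 203.39 = 9.54%.

Broad underutilization rate ≈ 9.54%.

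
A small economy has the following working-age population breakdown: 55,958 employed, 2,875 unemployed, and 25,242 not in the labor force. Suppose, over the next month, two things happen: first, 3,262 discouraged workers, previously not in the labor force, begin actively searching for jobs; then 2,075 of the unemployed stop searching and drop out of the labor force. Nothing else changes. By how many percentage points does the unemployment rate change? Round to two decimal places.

Initially, labor force = 55,958 + 2,875 = 58,833, so u = 2,875/58,833 = 4.89%.
After the first change, unemployed and labor force both rise by 3,262 → E = 55,958, U = 6,137, labor force = 62,095.
After the second change, unemployed and labor force both fall by 2,075 → E = 55,958, U = 4,062, labor force = 60,020.
New unemployment rate = 4,062 / 60,020 = 6.77%.
Change = 6.77% − 4.89% = +1.88 percentage points.

The unemployment rate changes by +1.88 percentage points.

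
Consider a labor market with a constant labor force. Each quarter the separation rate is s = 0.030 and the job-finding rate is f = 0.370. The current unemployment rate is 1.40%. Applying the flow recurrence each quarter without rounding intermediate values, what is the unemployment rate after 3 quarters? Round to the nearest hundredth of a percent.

With a fixed labor force, u_{t+1} = u_t + s·(1−u_t) − f·u_t = u_t·(1−s−f) + s.
Here 1−s−f = 0.600 and s = 0.030.
u_1 = 0.014000 × 0.600 + 0.030 = 0.038400.
u_2 = 0.038400 × 0.600 + 0.030 = 0.053040.
u_3 = 0.053040 × 0.600 + 0.030 = 0.061824.

Unemployment rate after three quarters ≈ 6.18%.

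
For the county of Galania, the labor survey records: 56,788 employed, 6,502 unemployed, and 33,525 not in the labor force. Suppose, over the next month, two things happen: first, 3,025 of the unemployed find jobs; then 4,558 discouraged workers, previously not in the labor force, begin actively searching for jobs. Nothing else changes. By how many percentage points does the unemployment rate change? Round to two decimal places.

Initially, labor force = 56,788 + 6,502 = 63,290, so u = 6,502/63,290 = 10.27%.
After the first change, unemployed falls and employed rises by 3,025; labor force unchanged → E = 59,813, U = 3,477, labor force = 63,290.
After the second change, unemployed and labor force both rise by 4,558 → E = 59,813, U = 8,035, labor force = 67,848.
New unemployment rate = 8,035 / 67,848 = 11.84%.
Change = 11.84% − 10.27% = +1.57 percentage points.

The unemployment rate changes by +1.57 percentage points.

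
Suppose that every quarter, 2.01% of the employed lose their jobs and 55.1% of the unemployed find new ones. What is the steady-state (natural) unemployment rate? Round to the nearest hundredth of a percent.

Steady-state unemployment rate ≈ 3.52%.

At steady state the flows balance: s·E = f·U, so U/(E+U) = s/(s+f).
u* = 2.01 / (2.01 + 55.1) = 2.01 / 57.11 = 3.52%.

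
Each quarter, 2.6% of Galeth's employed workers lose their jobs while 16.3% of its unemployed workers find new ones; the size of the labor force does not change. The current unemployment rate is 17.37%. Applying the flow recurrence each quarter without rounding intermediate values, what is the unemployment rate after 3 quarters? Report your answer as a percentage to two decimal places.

With a fixed labor force, u_{t+1} = u_t + s·(1−u_t) − f·u_t = u_t·(1−s−f) + s.
Here 1−s−f = 0.811 and s = 0.026.
u_1 = 0.173700 × 0.811 + 0.026 = 0.166871.
u_2 = 0.166871 × 0.811 + 0.026 = 0.161332.
u_3 = 0.161332 × 0.811 + 0.026 = 0.156840.

Unemployment rate after three quarters ≈ 15.68%.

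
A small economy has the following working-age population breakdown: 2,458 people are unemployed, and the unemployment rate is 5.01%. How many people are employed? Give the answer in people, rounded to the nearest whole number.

About 46,604 are employed.

Labor force = U / u = 2,458 / 0.0501 ≈ 49,062.
Employed = labor force − unemployed = 49,062 − 2,458 = 46,604.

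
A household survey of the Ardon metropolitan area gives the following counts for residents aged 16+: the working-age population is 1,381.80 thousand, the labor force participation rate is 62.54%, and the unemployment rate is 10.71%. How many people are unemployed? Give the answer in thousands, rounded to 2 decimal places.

Labor force = 0.6254 × 1,381.80 = 864.18 thousand.
Unemployed = 0.1071 × 864.18 ≈ 92.55 thousand.

About 92.55 thousand are unemployed.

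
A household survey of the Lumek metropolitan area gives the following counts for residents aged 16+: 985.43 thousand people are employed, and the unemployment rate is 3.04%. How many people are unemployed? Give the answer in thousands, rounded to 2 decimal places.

Let U be the number unemployed. The labor force is E + U, and U/(E+U) = 0.0304.
So U = 0.0304 × 985.43 / (1 − 0.0304) = 29.9571 / 0.9696 ≈ 30.90 thousand.

About 30.90 thousand are unemployed.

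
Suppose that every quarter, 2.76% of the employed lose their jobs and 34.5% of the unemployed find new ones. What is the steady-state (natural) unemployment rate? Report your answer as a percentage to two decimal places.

Steady-state unemployment rate ≈ 7.41%.

At steady state the flows balance: s·E = f·U, so U/(E+U) = s/(s+f).
u* = 2.76 / (2.76 + 34.5) = 2.76 / 37.26 = 7.41%.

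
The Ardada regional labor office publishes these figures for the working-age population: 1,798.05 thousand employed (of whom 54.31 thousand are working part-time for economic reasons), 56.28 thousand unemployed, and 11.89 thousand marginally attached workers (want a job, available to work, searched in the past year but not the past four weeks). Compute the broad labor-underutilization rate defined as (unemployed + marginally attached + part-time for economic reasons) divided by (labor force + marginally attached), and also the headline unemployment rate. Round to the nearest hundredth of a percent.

Broad underutilization rate ≈ 6.56%; headline unemployment rate ≈ 3.04%.

Labor force = 1,798.05 + 56.28 = 1,854.33 thousand.
Numerator = 56.28 + 11.89 + 54.31 = 122.48 thousand.
Denominator = 1,854.33 + 11.89 = 1,866.22 thousand.
Broad rate = 122.48 / 1,866.22 = 6.56%.
Headline unemployment rate = 56.28 / 1,854.33 = 3.04%.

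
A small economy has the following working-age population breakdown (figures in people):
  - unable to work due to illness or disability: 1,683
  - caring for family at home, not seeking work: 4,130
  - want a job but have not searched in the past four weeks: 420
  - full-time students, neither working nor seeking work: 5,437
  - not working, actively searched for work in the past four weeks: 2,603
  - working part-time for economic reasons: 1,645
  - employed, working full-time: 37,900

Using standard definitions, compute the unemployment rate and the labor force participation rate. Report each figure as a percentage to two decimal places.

Unemployment rate ≈ 6.18%; labor force participation rate ≈ 78.32%.

Employed = 1,645 + 37,900 = 39,545 (anyone who worked, including part-time for economic reasons, counts as employed).
Unemployed = 2,603.
Labor force = 39,545 + 2,603 = 42,148.
Not in labor force = 1,683 + 4,130 + 420 + 5,437 = 11,670 (those not working and not actively searching are outside the labor force — including those who want a job but have given up searching).
Civilian working-age population = 42,148 + 11,670 = 53,818.
Unemployment rate = 2,603 / 42,148 = 6.18%.
Labor force participation rate = 42,148 / 53,818 = 78.32%.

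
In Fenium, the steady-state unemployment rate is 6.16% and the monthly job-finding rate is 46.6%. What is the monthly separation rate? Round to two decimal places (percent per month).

Separation rate ≈ 3.06% per month.

From u* = s/(s+f): s = u·f/(1−u).
s = 0.0616 × 46.6 / (1 − 0.0616) = 2.8706 / 0.9384 ≈ 3.06% per month.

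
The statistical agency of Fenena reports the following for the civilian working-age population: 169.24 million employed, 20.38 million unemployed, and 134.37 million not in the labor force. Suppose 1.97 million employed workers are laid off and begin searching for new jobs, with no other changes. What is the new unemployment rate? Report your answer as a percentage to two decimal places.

New unemployment rate ≈ 11.79%.

Initially, labor force = 169.24 + 20.38 = 189.62 million, so u = 20.38/189.62 = 10.75%.
After the change, employed falls and unemployed rises by 1.97; labor force unchanged → E = 167.27, U = 22.35, labor force = 189.62 million.
New unemployment rate = 22.35 / 189.62 = 11.79%.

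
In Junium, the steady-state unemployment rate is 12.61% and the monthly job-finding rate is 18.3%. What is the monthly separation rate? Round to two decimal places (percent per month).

Separation rate ≈ 2.64% per month.

From u* = s/(s+f): s = u·f/(1−u).
s = 0.1261 × 18.3 / (1 − 0.1261) = 2.3076 / 0.8739 ≈ 2.64% per month.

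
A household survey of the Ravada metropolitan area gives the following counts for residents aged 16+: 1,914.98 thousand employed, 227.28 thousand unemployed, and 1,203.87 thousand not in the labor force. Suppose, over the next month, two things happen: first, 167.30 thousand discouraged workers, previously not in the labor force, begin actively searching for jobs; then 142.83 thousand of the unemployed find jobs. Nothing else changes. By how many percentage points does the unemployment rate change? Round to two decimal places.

The unemployment rate changes by +0.29 percentage points.

Initially, labor force = 1,914.98 + 227.28 = 2,142.26 thousand, so u = 227.28/2,142.26 = 10.61%.
After the first change, unemployed and labor force both rise by 167.30 → E = 1,914.98, U = 394.58, labor force = 2,309.56 thousand.
After the second change, unemployed falls and employed rises by 142.83; labor force unchanged → E = 2,057.81, U = 251.75, labor force = 2,309.56 thousand.
New unemployment rate = 251.75 / 2,309.56 = 10.90%.
Change = 10.90% − 10.61% = +0.29 percentage points.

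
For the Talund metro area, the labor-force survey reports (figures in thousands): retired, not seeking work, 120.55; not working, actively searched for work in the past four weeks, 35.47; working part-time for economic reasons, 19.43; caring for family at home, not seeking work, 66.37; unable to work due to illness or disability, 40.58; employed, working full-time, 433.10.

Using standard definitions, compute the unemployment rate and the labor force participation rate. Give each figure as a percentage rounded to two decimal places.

Employed = 19.43 + 433.10 = 452.53 thousand (anyone who worked, including part-time for economic reasons, counts as employed).
Unemployed = 35.47 thousand.
Labor force = 452.53 + 35.47 = 488.00 thousand.
Not in labor force = 120.55 + 66.37 + 40.58 = 227.50 thousand (those not working and not actively searching are outside the labor force).
Civilian working-age population = 488.00 + 227.50 = 715.50 thousand.
Unemployment rate = 35.47 / 488.00 = 7.27%.
Labor force participation rate = 488.00 / 715.50 = 68.20%.

Unemployment rate ≈ 7.27%; labor force participation rate ≈ 68.20%.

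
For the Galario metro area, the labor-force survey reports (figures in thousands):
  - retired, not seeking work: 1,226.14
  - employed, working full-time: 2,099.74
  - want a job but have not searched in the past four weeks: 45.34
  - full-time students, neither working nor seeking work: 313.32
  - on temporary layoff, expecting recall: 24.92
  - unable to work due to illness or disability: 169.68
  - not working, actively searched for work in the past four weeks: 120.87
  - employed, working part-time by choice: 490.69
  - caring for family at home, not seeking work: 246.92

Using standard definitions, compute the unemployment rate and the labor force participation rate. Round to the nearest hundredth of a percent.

Employed = 2,099.74 + 490.69 = 2,590.43 thousand.
Unemployed = 24.92 + 120.87 = 145.79 thousand (jobless and actively searching, or on temporary layoff).
Labor force = 2,590.43 + 145.79 = 2,736.22 thousand.
Not in labor force = 1,226.14 + 45.34 + 313.32 + 169.68 + 246.92 = 2,001.40 thousand (those not working and not actively searching are outside the labor force — including those who want a job but have given up searching).
Civilian working-age population = 2,736.22 + 2,001.40 = 4,737.62 thousand.
Unemployment rate = 145.79 / 2,736.22 = 5.33%.
Labor force participation rate = 2,736.22 / 4,737.62 = 57.76%.

Unemployment rate ≈ 5.33%; labor force participation rate ≈ 57.76%.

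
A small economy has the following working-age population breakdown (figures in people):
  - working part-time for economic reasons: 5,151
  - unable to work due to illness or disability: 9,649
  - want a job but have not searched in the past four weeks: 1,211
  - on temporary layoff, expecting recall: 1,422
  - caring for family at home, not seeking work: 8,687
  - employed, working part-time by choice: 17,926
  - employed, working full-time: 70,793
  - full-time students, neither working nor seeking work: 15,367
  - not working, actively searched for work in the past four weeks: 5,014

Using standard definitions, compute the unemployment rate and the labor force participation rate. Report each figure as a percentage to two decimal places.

Unemployment rate ≈ 6.42%; labor force participation rate ≈ 74.18%.

Employed = 5,151 + 17,926 + 70,793 = 93,870 (anyone who worked, including part-time for economic reasons, counts as employed).
Unemployed = 1,422 + 5,014 = 6,436 (jobless and actively searching, or on temporary layoff).
Labor force = 93,870 + 6,436 = 100,306.
Not in labor force = 9,649 + 1,211 + 8,687 + 15,367 = 34,914 (those not working and not actively searching are outside the labor force — including those who want a job but have given up searching).
Civilian working-age population = 100,306 + 34,914 = 135,220.
Unemployment rate = 6,436 / 100,306 = 6.42%.
Labor force participation rate = 100,306 / 135,220 = 74.18%.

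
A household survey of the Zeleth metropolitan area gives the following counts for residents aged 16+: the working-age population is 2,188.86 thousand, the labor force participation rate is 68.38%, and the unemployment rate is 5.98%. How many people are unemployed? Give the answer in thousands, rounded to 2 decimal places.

About 89.51 thousand are unemployed.

Labor force = 0.6838 × 2,188.86 = 1,496.74 thousand.
Unemployed = 0.0598 × 1,496.74 ≈ 89.51 thousand.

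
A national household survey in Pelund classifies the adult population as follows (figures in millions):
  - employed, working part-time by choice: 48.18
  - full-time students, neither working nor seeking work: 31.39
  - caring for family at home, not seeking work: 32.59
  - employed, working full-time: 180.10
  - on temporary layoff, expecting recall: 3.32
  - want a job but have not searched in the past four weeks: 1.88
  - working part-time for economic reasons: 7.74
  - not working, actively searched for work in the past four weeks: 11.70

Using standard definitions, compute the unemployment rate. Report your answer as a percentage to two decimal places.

Employed = 48.18 + 180.10 + 7.74 = 236.02 million (anyone who worked, including part-time for economic reasons, counts as employed).
Unemployed = 3.32 + 11.70 = 15.02 million (jobless and actively searching, or on temporary layoff).
Labor force = 236.02 + 15.02 = 251.04 million.
Unemployment rate = 15.02 / 251.04 = 5.98%.

Unemployment rate ≈ 5.98%.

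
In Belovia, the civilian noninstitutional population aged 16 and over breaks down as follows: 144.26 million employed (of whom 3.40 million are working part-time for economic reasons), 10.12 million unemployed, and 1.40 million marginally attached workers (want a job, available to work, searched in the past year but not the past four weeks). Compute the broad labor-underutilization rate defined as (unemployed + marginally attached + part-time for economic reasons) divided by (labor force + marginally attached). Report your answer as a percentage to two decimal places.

Labor force = 144.26 + 10.12 = 154.38 million.
Numerator = 10.12 + 1.40 + 3.40 = 14.92 million.
Denominator = 154.38 + 1.40 = 155.78 million.
Broad rate = 14.92 / 155.78 = 9.58%.

Broad underutilization rate ≈ 9.58%.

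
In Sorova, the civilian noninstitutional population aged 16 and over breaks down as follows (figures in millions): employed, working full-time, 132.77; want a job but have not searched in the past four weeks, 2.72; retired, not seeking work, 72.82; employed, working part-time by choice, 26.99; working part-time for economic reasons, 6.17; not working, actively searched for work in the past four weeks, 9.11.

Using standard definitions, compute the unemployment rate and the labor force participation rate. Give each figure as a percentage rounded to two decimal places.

Unemployment rate ≈ 5.20%; labor force participation rate ≈ 69.85%.

Employed = 132.77 + 26.99 + 6.17 = 165.93 million (anyone who worked, including part-time for economic reasons, counts as employed).
Unemployed = 9.11 million.
Labor force = 165.93 + 9.11 = 175.04 million.
Not in labor force = 2.72 + 72.82 = 75.54 million (those not working and not actively searching are outside the labor force — including those who want a job but have given up searching).
Civilian working-age population = 175.04 + 75.54 = 250.58 million.
Unemployment rate = 9.11 / 175.04 = 5.20%.
Labor force participation rate = 175.04 / 250.58 = 69.85%.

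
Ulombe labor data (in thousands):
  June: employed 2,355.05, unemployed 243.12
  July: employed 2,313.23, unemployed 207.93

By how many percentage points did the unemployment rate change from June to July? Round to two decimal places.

June: labor force = 2,355.05 + 243.12 = 2,598.17; u = 243.12/2,598.17 = 9.36%.
July: labor force = 2,313.23 + 207.93 = 2,521.16; u = 207.93/2,521.16 = 8.25%.
Change = 8.25% − 9.36% = −1.11 pp.

The unemployment rate changed by −1.11 percentage points.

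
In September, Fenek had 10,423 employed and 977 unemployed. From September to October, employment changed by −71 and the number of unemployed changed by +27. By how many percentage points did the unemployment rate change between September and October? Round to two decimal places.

The unemployment rate changed by +0.27 percentage points.

September: labor force = 10,423 + 977 = 11,400; u = 977/11,400 = 8.57%.
October: labor force = 10,352 + 1,004 = 11,356; u = 1,004/11,356 = 8.84%.
Change = 8.84% − 8.57% = +0.27 pp.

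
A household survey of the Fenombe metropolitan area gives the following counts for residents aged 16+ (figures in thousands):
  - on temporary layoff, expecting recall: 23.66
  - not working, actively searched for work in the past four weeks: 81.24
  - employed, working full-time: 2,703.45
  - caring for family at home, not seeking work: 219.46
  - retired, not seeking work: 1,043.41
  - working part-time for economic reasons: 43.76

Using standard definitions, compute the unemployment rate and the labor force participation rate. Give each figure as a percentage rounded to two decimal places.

Unemployment rate ≈ 3.68%; labor force participation rate ≈ 69.31%.

Employed = 2,703.45 + 43.76 = 2,747.21 thousand (anyone who worked, including part-time for economic reasons, counts as employed).
Unemployed = 23.66 + 81.24 = 104.90 thousand (jobless and actively searching, or on temporary layoff).
Labor force = 2,747.21 + 104.90 = 2,852.11 thousand.
Not in labor force = 219.46 + 1,043.41 = 1,262.87 thousand (those not working and not actively searching are outside the labor force).
Civilian working-age population = 2,852.11 + 1,262.87 = 4,114.98 thousand.
Unemployment rate = 104.90 / 2,852.11 = 3.68%.
Labor force participation rate = 2,852.11 / 4,114.98 = 69.31%.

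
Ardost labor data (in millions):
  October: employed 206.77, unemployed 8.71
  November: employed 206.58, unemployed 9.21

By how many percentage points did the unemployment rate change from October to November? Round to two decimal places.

The unemployment rate changed by +0.23 percentage points.

October: labor force = 206.77 + 8.71 = 215.48; u = 8.71/215.48 = 4.04%.
November: labor force = 206.58 + 9.21 = 215.79; u = 9.21/215.79 = 4.27%.
Change = 4.27% − 4.04% = +0.23 pp.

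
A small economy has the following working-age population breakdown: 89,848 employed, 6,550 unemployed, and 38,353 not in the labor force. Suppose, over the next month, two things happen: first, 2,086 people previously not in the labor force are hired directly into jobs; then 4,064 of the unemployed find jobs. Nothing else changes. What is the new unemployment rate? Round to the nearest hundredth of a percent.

New unemployment rate ≈ 2.52%.

Initially, labor force = 89,848 + 6,550 = 96,398, so u = 6,550/96,398 = 6.79%.
After the first change, employed and labor force both rise by 2,086; unemployed unchanged → E = 91,934, U = 6,550, labor force = 98,484.
After the second change, unemployed falls and employed rises by 4,064; labor force unchanged → E = 95,998, U = 2,486, labor force = 98,484.
New unemployment rate = 2,486 / 98,484 = 2.52%.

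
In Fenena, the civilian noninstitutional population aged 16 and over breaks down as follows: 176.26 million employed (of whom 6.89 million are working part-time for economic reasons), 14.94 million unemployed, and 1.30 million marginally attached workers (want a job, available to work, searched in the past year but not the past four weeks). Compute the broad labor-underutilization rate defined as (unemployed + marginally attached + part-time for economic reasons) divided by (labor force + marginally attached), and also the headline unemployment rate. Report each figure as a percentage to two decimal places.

Labor force = 176.26 + 14.94 = 191.20 million.
Numerator = 14.94 + 1.30 + 6.89 = 23.13 million.
Denominator = 191.20 + 1.30 = 192.50 million.
Broad rate = 23.13 / 192.50 = 12.02%.
Headline unemployment rate = 14.94 / 191.20 = 7.81%.

Broad underutilization rate ≈ 12.02%; headline unemployment rate ≈ 7.81%.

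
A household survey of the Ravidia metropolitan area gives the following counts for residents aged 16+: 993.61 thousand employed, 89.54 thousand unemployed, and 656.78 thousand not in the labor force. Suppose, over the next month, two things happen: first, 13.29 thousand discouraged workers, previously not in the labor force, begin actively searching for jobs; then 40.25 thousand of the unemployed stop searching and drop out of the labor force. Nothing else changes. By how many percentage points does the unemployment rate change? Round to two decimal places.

Initially, labor force = 993.61 + 89.54 = 1,083.15 thousand, so u = 89.54/1,083.15 = 8.27%.
After the first change, unemployed and labor force both rise by 13.29 → E = 993.61, U = 102.83, labor force = 1,096.44 thousand.
After the second change, unemployed and labor force both fall by 40.25 → E = 993.61, U = 62.58, labor force = 1,056.19 thousand.
New unemployment rate = 62.58 / 1,056.19 = 5.93%.
Change = 5.93% − 8.27% = −2.34 percentage points.

The unemployment rate changes by −2.34 percentage points.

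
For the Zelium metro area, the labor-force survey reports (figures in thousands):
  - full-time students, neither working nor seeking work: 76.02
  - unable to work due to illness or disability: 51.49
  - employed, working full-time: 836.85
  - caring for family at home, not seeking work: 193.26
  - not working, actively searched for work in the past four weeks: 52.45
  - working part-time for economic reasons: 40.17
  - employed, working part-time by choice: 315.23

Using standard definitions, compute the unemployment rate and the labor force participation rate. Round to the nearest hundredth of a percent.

Unemployment rate ≈ 4.21%; labor force participation rate ≈ 79.51%.

Employed = 836.85 + 40.17 + 315.23 = 1,192.25 thousand (anyone who worked, including part-time for economic reasons, counts as employed).
Unemployed = 52.45 thousand.
Labor force = 1,192.25 + 52.45 = 1,244.70 thousand.
Not in labor force = 76.02 + 51.49 + 193.26 = 320.77 thousand (those not working and not actively searching are outside the labor force).
Civilian working-age population = 1,244.70 + 320.77 = 1,565.47 thousand.
Unemployment rate = 52.45 / 1,244.70 = 4.21%.
Labor force participation rate = 1,244.70 / 1,565.47 = 79.51%.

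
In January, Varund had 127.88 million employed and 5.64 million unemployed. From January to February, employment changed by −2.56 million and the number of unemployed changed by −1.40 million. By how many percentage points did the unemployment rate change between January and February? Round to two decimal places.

The unemployment rate changed by −0.95 percentage points.

January: labor force = 127.88 + 5.64 = 133.52; u = 5.64/133.52 = 4.22%.
February: labor force = 125.32 + 4.24 = 129.56; u = 4.24/129.56 = 3.27%.
Change = 3.27% − 4.22% = −0.95 pp.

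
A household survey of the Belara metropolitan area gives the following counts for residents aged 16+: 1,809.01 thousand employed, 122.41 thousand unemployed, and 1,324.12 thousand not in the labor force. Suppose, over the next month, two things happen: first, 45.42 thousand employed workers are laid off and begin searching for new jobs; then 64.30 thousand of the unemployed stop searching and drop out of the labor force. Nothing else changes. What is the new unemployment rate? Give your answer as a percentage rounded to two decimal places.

New unemployment rate ≈ 5.54%.

Initially, labor force = 1,809.01 + 122.41 = 1,931.42 thousand, so u = 122.41/1,931.42 = 6.34%.
After the first change, employed falls and unemployed rises by 45.42; labor force unchanged → E = 1,763.59, U = 167.83, labor force = 1,931.42 thousand.
After the second change, unemployed and labor force both fall by 64.30 → E = 1,763.59, U = 103.53, labor force = 1,867.12 thousand.
New unemployment rate = 103.53 / 1,867.12 = 5.54%.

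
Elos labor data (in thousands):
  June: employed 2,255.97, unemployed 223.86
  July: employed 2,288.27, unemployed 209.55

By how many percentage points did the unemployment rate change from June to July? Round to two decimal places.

The unemployment rate changed by −0.64 percentage points.

June: labor force = 2,255.97 + 223.86 = 2,479.83; u = 223.86/2,479.83 = 9.03%.
July: labor force = 2,288.27 + 209.55 = 2,497.82; u = 209.55/2,497.82 = 8.39%.
Change = 8.39% − 9.03% = −0.64 pp.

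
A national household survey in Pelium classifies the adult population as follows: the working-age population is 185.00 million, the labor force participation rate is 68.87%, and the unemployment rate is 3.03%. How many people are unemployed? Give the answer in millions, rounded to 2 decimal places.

About 3.86 million are unemployed.

Labor force = 0.6887 × 185.00 = 127.41 million.
Unemployed = 0.0303 × 127.41 ≈ 3.86 million.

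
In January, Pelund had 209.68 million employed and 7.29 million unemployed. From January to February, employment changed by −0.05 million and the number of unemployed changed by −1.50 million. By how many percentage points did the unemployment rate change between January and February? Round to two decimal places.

The unemployment rate changed by −0.67 percentage points.

January: labor force = 209.68 + 7.29 = 216.97; u = 7.29/216.97 = 3.36%.
February: labor force = 209.63 + 5.79 = 215.42; u = 5.79/215.42 = 2.69%.
Change = 2.69% − 3.36% = −0.67 pp.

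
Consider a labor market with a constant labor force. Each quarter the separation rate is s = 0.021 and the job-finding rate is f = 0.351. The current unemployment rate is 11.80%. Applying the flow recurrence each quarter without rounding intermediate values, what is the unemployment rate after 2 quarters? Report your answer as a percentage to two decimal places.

Unemployment rate after two quarters ≈ 8.07%.

With a fixed labor force, u_{t+1} = u_t + s·(1−u_t) − f·u_t = u_t·(1−s−f) + s.
Here 1−s−f = 0.628 and s = 0.021.
u_1 = 0.118000 × 0.628 + 0.021 = 0.095104.
u_2 = 0.095104 × 0.628 + 0.021 = 0.080725.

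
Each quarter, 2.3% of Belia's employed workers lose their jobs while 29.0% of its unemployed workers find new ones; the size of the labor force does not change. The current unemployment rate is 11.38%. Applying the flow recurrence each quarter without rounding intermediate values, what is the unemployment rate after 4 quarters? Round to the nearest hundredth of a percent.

Unemployment rate after four quarters ≈ 8.25%.

With a fixed labor force, u_{t+1} = u_t + s·(1−u_t) − f·u_t = u_t·(1−s−f) + s.
Here 1−s−f = 0.687 and s = 0.023.
u_1 = 0.113800 × 0.687 + 0.023 = 0.101181.
u_2 = 0.101181 × 0.687 + 0.023 = 0.092511.
u_3 = 0.092511 × 0.687 + 0.023 = 0.086555.
u_4 = 0.086555 × 0.687 + 0.023 = 0.082463.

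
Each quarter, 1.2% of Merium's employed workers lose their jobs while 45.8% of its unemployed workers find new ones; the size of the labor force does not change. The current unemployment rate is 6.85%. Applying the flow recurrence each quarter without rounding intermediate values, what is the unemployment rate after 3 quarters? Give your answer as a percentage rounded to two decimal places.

With a fixed labor force, u_{t+1} = u_t + s·(1−u_t) − f·u_t = u_t·(1−s−f) + s.
Here 1−s−f = 0.530 and s = 0.012.
u_1 = 0.068500 × 0.530 + 0.012 = 0.048305.
u_2 = 0.048305 × 0.530 + 0.012 = 0.037602.
u_3 = 0.037602 × 0.530 + 0.012 = 0.031929.

Unemployment rate after three quarters ≈ 3.19%.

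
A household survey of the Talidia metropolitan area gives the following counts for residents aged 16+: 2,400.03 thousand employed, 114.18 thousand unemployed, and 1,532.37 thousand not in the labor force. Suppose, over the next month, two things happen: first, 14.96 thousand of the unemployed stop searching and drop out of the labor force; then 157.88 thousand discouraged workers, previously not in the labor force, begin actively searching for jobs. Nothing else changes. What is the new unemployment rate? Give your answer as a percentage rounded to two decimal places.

New unemployment rate ≈ 9.68%.

Initially, labor force = 2,400.03 + 114.18 = 2,514.21 thousand, so u = 114.18/2,514.21 = 4.54%.
After the first change, unemployed and labor force both fall by 14.96 → E = 2,400.03, U = 99.22, labor force = 2,499.25 thousand.
After the second change, unemployed and labor force both rise by 157.88 → E = 2,400.03, U = 257.10, labor force = 2,657.13 thousand.
New unemployment rate = 257.10 / 2,657.13 = 9.68%.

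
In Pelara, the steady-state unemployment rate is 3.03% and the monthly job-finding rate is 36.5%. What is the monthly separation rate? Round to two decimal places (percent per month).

From u* = s/(s+f): s = u·f/(1−u).
s = 0.0303 × 36.5 / (1 − 0.0303) = 1.1059 / 0.9697 ≈ 1.14% per month.

Separation rate ≈ 1.14% per month.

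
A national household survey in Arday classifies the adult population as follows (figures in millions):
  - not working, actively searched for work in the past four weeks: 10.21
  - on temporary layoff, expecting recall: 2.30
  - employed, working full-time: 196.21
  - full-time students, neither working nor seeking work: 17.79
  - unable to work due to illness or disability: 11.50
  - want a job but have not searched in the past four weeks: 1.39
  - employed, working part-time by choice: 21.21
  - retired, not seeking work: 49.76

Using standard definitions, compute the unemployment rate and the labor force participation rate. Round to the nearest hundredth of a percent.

Unemployment rate ≈ 5.44%; labor force participation rate ≈ 74.08%.

Employed = 196.21 + 21.21 = 217.42 million.
Unemployed = 10.21 + 2.30 = 12.51 million (jobless and actively searching, or on temporary layoff).
Labor force = 217.42 + 12.51 = 229.93 million.
Not in labor force = 17.79 + 11.50 + 1.39 + 49.76 = 80.44 million (those not working and not actively searching are outside the labor force — including those who want a job but have given up searching).
Civilian working-age population = 229.93 + 80.44 = 310.37 million.
Unemployment rate = 12.51 / 229.93 = 5.44%.
Labor force participation rate = 229.93 / 310.37 = 74.08%.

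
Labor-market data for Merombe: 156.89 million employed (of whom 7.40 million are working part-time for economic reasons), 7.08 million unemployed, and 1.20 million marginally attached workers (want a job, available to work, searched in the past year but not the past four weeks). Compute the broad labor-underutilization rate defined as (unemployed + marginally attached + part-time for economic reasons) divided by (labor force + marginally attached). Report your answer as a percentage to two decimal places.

Labor force = 156.89 + 7.08 = 163.97 million.
Numerator = 7.08 + 1.20 + 7.40 = 15.68 million.
Denominator = 163.97 + 1.20 = 165.17 million.
Broad rate = 15.68 / 165.17 = 9.49%.

Broad underutilization rate ≈ 9.49%.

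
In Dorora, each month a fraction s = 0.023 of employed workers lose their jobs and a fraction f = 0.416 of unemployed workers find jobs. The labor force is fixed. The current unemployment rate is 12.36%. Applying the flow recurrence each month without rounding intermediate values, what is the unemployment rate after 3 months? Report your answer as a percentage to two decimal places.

Unemployment rate after three months ≈ 6.50%.

With a fixed labor force, u_{t+1} = u_t + s·(1−u_t) − f·u_t = u_t·(1−s−f) + s.
Here 1−s−f = 0.561 and s = 0.023.
u_1 = 0.123600 × 0.561 + 0.023 = 0.092340.
u_2 = 0.092340 × 0.561 + 0.023 = 0.074803.
u_3 = 0.074803 × 0.561 + 0.023 = 0.064964.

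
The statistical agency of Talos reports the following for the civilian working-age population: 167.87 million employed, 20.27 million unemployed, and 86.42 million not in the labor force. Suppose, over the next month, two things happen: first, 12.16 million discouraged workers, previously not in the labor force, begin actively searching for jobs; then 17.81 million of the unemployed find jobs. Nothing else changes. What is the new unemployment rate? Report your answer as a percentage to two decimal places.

New unemployment rate ≈ 7.30%.

Initially, labor force = 167.87 + 20.27 = 188.14 million, so u = 20.27/188.14 = 10.77%.
After the first change, unemployed and labor force both rise by 12.16 → E = 167.87, U = 32.43, labor force = 200.30 million.
After the second change, unemployed falls and employed rises by 17.81; labor force unchanged → E = 185.68, U = 14.62, labor force = 200.30 million.
New unemployment rate = 14.62 / 200.30 = 7.30%.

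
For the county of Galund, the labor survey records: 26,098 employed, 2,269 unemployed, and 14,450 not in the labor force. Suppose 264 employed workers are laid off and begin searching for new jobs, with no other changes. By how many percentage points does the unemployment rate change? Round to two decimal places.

The unemployment rate changes by +0.93 percentage points.

Initially, labor force = 26,098 + 2,269 = 28,367, so u = 2,269/28,367 = 8.00%.
After the change, employed falls and unemployed rises by 264; labor force unchanged → E = 25,834, U = 2,533, labor force = 28,367.
New unemployment rate = 2,533 / 28,367 = 8.93%.
Change = 8.93% − 8.00% = +0.93 percentage points.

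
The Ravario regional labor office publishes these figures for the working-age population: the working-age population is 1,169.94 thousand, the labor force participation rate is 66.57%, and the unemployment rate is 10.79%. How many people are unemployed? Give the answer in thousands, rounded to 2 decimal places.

About 84.04 thousand are unemployed.

Labor force = 0.6657 × 1,169.94 = 778.83 thousand.
Unemployed = 0.1079 × 778.83 ≈ 84.04 thousand.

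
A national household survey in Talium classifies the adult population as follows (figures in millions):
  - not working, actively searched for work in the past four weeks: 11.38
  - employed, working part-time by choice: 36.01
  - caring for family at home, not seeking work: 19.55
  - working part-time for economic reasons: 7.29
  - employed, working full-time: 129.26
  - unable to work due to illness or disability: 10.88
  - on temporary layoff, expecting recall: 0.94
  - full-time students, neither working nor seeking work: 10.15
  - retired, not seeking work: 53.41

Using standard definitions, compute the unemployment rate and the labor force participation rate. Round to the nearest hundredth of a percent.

Unemployment rate ≈ 6.66%; labor force participation rate ≈ 66.30%.

Employed = 36.01 + 7.29 + 129.26 = 172.56 million (anyone who worked, including part-time for economic reasons, counts as employed).
Unemployed = 11.38 + 0.94 = 12.32 million (jobless and actively searching, or on temporary layoff).
Labor force = 172.56 + 12.32 = 184.88 million.
Not in labor force = 19.55 + 10.88 + 10.15 + 53.41 = 93.99 million (those not working and not actively searching are outside the labor force).
Civilian working-age population = 184.88 + 93.99 = 278.87 million.
Unemployment rate = 12.32 / 184.88 = 6.66%.
Labor force participation rate = 184.88 / 278.87 = 66.30%.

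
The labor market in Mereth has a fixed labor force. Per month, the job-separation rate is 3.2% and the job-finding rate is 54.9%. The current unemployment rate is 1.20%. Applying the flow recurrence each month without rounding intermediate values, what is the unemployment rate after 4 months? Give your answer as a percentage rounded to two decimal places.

With a fixed labor force, u_{t+1} = u_t + s·(1−u_t) − f·u_t = u_t·(1−s−f) + s.
Here 1−s−f = 0.419 and s = 0.032.
u_1 = 0.012000 × 0.419 + 0.032 = 0.037028.
u_2 = 0.037028 × 0.419 + 0.032 = 0.047515.
u_3 = 0.047515 × 0.419 + 0.032 = 0.051909.
u_4 = 0.051909 × 0.419 + 0.032 = 0.053750.

Unemployment rate after four months ≈ 5.37%.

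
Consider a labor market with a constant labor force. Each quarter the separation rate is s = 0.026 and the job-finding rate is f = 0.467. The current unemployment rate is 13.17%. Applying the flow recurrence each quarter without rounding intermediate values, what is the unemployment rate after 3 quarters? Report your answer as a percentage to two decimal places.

Unemployment rate after three quarters ≈ 6.30%.

With a fixed labor force, u_{t+1} = u_t + s·(1−u_t) − f·u_t = u_t·(1−s−f) + s.
Here 1−s−f = 0.507 and s = 0.026.
u_1 = 0.131700 × 0.507 + 0.026 = 0.092772.
u_2 = 0.092772 × 0.507 + 0.026 = 0.073035.
u_3 = 0.073035 × 0.507 + 0.026 = 0.063029.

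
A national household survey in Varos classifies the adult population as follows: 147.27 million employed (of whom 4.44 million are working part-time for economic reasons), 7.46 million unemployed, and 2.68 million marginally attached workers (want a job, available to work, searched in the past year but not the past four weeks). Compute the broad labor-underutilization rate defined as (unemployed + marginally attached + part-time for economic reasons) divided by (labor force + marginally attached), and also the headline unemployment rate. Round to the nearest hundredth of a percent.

Broad underutilization rate ≈ 9.26%; headline unemployment rate ≈ 4.82%.

Labor force = 147.27 + 7.46 = 154.73 million.
Numerator = 7.46 + 2.68 + 4.44 = 14.58 million.
Denominator = 154.73 + 2.68 = 157.41 million.
Broad rate = 14.58 / 157.41 = 9.26%.
Headline unemployment rate = 7.46 / 154.73 = 4.82%.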